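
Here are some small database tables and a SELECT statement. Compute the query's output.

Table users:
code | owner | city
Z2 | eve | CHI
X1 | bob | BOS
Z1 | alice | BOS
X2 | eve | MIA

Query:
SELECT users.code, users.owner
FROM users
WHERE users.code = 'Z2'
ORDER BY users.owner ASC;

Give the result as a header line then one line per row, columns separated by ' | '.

After WHERE (1 rows):
users.code | users.owner | users.city
Z2 | eve | CHI
After SELECT (1 rows):
users.code | users.owner
Z2 | eve
After ORDER BY (1 rows):
users.code | users.owner
Z2 | eve

== RESULT ==
users.code | users.owner
Z2 | eve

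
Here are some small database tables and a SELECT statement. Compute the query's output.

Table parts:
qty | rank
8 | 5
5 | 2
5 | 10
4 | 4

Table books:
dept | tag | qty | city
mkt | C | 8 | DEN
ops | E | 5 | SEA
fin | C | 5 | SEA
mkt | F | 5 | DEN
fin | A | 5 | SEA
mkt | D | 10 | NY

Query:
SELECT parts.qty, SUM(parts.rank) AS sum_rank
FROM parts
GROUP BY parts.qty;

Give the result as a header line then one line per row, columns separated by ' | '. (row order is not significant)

== RESULT ==
parts.qty | sum_rank
8 | 5
5 | 12
4 | 4

Derivation:
After GROUP BY (3 rows):
parts.qty | sum_rank
8 | 5
5 | 12
4 | 4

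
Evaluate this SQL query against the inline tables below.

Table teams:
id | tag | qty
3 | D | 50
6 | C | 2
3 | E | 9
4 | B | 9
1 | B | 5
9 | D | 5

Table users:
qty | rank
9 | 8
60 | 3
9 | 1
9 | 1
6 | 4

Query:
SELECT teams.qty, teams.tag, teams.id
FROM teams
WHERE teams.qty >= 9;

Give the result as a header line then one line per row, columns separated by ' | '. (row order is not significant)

After WHERE (3 rows):
teams.id | teams.tag | teams.qty
3 | D | 50
3 | E | 9
4 | B | 9
After SELECT (3 rows):
teams.qty | teams.tag | teams.id
50 | D | 3
9 | E | 3
9 | B | 4

== RESULT ==
teams.qty | teams.tag | teams.id
50 | D | 3
9 | E | 3
9 | B | 4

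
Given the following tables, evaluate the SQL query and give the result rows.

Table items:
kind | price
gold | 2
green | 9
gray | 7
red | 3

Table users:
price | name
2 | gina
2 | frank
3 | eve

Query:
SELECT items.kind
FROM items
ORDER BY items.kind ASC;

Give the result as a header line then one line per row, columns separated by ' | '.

== RESULT ==
items.kind
gold
gray
green
red

Derivation:
After SELECT (4 rows):
items.kind
gold
green
gray
red
After ORDER BY (4 rows):
items.kind
gold
gray
green
red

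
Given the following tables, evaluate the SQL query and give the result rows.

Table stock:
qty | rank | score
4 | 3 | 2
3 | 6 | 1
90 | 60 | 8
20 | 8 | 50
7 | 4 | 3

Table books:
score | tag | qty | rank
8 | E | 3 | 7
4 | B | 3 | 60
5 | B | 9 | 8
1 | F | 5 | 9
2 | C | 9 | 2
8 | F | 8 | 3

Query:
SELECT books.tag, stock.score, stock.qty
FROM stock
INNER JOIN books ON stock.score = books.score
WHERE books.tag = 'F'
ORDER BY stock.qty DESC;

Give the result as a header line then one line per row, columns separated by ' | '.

== RESULT ==
books.tag | stock.score | stock.qty
F | 8 | 90
F | 1 | 3

Derivation:
After JOIN books (4 rows):
stock.qty | stock.rank | stock.score | books.score | books.tag | books.qty | books.rank
4 | 3 | 2 | 2 | C | 9 | 2
3 | 6 | 1 | 1 | F | 5 | 9
90 | 60 | 8 | 8 | E | 3 | 7
90 | 60 | 8 | 8 | F | 8 | 3
After WHERE (2 rows):
stock.qty | stock.rank | stock.score | books.score | books.tag | books.qty | books.rank
3 | 6 | 1 | 1 | F | 5 | 9
90 | 60 | 8 | 8 | F | 8 | 3
After SELECT (2 rows):
books.tag | stock.score | stock.qty
F | 1 | 3
F | 8 | 90
After ORDER BY (2 rows):
books.tag | stock.score | stock.qty
F | 8 | 90
F | 1 | 3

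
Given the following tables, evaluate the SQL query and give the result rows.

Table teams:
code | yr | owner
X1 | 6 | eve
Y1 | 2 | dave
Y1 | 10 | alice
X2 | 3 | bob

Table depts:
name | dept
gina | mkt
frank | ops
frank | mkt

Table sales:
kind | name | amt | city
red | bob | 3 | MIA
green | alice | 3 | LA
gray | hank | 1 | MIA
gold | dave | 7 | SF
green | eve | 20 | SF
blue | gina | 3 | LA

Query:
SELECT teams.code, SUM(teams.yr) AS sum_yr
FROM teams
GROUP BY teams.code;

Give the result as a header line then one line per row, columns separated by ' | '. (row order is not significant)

== RESULT ==
teams.code | sum_yr
X1 | 6
Y1 | 12
X2 | 3

Derivation:
After GROUP BY (3 rows):
teams.code | sum_yr
X1 | 6
Y1 | 12
X2 | 3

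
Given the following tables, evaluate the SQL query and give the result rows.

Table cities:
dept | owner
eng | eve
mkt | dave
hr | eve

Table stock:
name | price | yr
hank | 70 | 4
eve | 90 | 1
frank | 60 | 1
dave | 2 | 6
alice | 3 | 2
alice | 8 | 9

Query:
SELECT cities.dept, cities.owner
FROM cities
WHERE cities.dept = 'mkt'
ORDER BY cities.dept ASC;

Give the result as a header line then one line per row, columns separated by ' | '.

After WHERE (1 rows):
cities.dept | cities.owner
mkt | dave
After SELECT (1 rows):
cities.dept | cities.owner
mkt | dave
After ORDER BY (1 rows):
cities.dept | cities.owner
mkt | dave

== RESULT ==
cities.dept | cities.owner
mkt | dave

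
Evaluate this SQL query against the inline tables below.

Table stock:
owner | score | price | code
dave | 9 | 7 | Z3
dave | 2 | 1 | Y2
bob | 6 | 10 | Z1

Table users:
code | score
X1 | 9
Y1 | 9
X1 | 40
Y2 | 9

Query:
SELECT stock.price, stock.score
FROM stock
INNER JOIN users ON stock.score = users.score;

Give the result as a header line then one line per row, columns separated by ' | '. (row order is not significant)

== RESULT ==
stock.price | stock.score
7 | 9
7 | 9
7 | 9

Derivation:
After JOIN users (3 rows):
stock.owner | stock.score | stock.price | stock.code | users.code | users.score
dave | 9 | 7 | Z3 | X1 | 9
dave | 9 | 7 | Z3 | Y1 | 9
dave | 9 | 7 | Z3 | Y2 | 9
After SELECT (3 rows):
stock.price | stock.score
7 | 9
7 | 9
7 | 9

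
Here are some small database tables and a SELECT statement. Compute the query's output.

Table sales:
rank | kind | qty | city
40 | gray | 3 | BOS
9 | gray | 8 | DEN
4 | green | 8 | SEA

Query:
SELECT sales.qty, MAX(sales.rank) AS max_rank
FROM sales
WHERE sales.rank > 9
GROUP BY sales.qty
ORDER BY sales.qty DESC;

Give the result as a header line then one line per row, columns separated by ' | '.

== RESULT ==
sales.qty | max_rank
3 | 40

Derivation:
After WHERE (1 rows):
sales.rank | sales.kind | sales.qty | sales.city
40 | gray | 3 | BOS
After GROUP BY (1 rows):
sales.qty | max_rank
3 | 40
After ORDER BY (1 rows):
sales.qty | max_rank
3 | 40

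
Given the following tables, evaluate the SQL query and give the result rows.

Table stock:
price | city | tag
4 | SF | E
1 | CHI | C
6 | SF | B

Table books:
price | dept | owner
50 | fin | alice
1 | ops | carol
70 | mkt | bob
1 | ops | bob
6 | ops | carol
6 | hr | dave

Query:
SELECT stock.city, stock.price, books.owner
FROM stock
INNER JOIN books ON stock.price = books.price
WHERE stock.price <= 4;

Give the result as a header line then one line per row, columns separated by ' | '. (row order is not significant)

== RESULT ==
stock.city | stock.price | books.owner
CHI | 1 | carol
CHI | 1 | bob

Derivation:
After JOIN books (4 rows):
stock.price | stock.city | stock.tag | books.price | books.dept | books.owner
1 | CHI | C | 1 | ops | carol
1 | CHI | C | 1 | ops | bob
6 | SF | B | 6 | ops | carol
6 | SF | B | 6 | hr | dave
After WHERE (2 rows):
stock.price | stock.city | stock.tag | books.price | books.dept | books.owner
1 | CHI | C | 1 | ops | carol
1 | CHI | C | 1 | ops | bob
After SELECT (2 rows):
stock.city | stock.price | books.owner
CHI | 1 | carol
CHI | 1 | bob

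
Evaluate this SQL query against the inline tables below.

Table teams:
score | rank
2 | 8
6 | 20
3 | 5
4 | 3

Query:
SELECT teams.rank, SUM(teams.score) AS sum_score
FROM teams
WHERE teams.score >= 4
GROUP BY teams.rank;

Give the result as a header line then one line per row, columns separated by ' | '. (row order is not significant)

== RESULT ==
teams.rank | sum_score
20 | 6
3 | 4

Derivation:
After WHERE (2 rows):
teams.score | teams.rank
6 | 20
4 | 3
After GROUP BY (2 rows):
teams.rank | sum_score
20 | 6
3 | 4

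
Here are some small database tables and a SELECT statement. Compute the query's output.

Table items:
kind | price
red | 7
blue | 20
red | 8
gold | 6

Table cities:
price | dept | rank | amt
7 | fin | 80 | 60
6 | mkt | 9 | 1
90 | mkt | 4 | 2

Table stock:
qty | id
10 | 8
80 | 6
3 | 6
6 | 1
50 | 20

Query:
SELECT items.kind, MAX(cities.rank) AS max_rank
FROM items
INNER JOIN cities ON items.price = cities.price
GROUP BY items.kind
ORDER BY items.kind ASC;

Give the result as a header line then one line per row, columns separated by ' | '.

After JOIN cities (2 rows):
items.kind | items.price | cities.price | cities.dept | cities.rank | cities.amt
red | 7 | 7 | fin | 80 | 60
gold | 6 | 6 | mkt | 9 | 1
After GROUP BY (2 rows):
items.kind | max_rank
red | 80
gold | 9
After ORDER BY (2 rows):
items.kind | max_rank
gold | 9
red | 80

== RESULT ==
items.kind | max_rank
gold | 9
red | 80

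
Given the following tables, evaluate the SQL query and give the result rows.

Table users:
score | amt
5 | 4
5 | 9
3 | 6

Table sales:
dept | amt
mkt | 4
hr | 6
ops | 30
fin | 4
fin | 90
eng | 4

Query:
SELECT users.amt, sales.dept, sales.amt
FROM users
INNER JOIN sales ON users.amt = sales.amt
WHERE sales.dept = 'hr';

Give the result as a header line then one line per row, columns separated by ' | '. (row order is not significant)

== RESULT ==
users.amt | sales.dept | sales.amt
6 | hr | 6

Derivation:
After JOIN sales (4 rows):
users.score | users.amt | sales.dept | sales.amt
5 | 4 | mkt | 4
5 | 4 | fin | 4
5 | 4 | eng | 4
3 | 6 | hr | 6
After WHERE (1 rows):
users.score | users.amt | sales.dept | sales.amt
3 | 6 | hr | 6
After SELECT (1 rows):
users.amt | sales.dept | sales.amt
6 | hr | 6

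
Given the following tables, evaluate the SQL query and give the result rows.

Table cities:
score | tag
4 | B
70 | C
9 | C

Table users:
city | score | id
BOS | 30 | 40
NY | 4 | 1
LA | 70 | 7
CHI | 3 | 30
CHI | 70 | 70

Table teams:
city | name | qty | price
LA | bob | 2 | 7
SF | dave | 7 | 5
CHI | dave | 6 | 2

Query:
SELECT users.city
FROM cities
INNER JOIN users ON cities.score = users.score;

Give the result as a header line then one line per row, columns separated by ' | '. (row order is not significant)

After JOIN users (3 rows):
cities.score | cities.tag | users.city | users.score | users.id
4 | B | NY | 4 | 1
70 | C | LA | 70 | 7
70 | C | CHI | 70 | 70
After SELECT (3 rows):
users.city
NY
LA
CHI

== RESULT ==
users.city
NY
LA
CHI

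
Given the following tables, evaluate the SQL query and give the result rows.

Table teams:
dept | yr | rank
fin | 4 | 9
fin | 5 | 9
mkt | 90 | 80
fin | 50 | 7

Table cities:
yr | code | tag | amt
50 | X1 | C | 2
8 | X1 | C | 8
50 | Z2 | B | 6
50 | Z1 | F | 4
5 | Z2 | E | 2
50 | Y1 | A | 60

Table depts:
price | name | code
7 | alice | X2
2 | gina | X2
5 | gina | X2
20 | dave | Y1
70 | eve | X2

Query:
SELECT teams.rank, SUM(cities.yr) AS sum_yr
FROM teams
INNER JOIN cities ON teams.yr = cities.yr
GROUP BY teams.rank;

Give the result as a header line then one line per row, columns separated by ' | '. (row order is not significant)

== RESULT ==
teams.rank | sum_yr
9 | 5
7 | 200

Derivation:
After JOIN cities (5 rows):
teams.dept | teams.yr | teams.rank | cities.yr | cities.code | cities.tag | cities.amt
fin | 5 | 9 | 5 | Z2 | E | 2
fin | 50 | 7 | 50 | X1 | C | 2
fin | 50 | 7 | 50 | Z2 | B | 6
fin | 50 | 7 | 50 | Z1 | F | 4
fin | 50 | 7 | 50 | Y1 | A | 60
After GROUP BY (2 rows):
teams.rank | sum_yr
9 | 5
7 | 200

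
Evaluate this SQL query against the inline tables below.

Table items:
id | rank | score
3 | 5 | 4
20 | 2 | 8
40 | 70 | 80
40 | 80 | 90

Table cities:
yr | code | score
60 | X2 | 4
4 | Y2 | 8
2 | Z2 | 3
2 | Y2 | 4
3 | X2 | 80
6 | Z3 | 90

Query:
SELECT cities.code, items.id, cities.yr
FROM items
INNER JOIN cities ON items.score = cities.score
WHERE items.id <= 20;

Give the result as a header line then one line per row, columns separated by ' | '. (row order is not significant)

== RESULT ==
cities.code | items.id | cities.yr
X2 | 3 | 60
Y2 | 3 | 2
Y2 | 20 | 4

Derivation:
After JOIN cities (5 rows):
items.id | items.rank | items.score | cities.yr | cities.code | cities.score
3 | 5 | 4 | 60 | X2 | 4
3 | 5 | 4 | 2 | Y2 | 4
20 | 2 | 8 | 4 | Y2 | 8
40 | 70 | 80 | 3 | X2 | 80
40 | 80 | 90 | 6 | Z3 | 90
After WHERE (3 rows):
items.id | items.rank | items.score | cities.yr | cities.code | cities.score
3 | 5 | 4 | 60 | X2 | 4
3 | 5 | 4 | 2 | Y2 | 4
20 | 2 | 8 | 4 | Y2 | 8
After SELECT (3 rows):
cities.code | items.id | cities.yr
X2 | 3 | 60
Y2 | 3 | 2
Y2 | 20 | 4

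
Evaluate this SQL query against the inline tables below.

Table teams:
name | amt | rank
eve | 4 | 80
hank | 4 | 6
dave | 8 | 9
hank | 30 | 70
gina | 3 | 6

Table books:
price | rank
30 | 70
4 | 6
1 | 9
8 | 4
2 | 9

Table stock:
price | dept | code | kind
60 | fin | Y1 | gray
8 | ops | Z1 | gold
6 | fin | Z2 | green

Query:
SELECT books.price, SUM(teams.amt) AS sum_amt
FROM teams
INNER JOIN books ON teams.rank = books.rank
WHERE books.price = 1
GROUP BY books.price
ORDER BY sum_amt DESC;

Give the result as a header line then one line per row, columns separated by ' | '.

== RESULT ==
books.price | sum_amt
1 | 8

Derivation:
After JOIN books (5 rows):
teams.name | teams.amt | teams.rank | books.price | books.rank
hank | 4 | 6 | 4 | 6
dave | 8 | 9 | 1 | 9
dave | 8 | 9 | 2 | 9
hank | 30 | 70 | 30 | 70
gina | 3 | 6 | 4 | 6
After WHERE (1 rows):
teams.name | teams.amt | teams.rank | books.price | books.rank
dave | 8 | 9 | 1 | 9
After GROUP BY (1 rows):
books.price | sum_amt
1 | 8
After ORDER BY (1 rows):
books.price | sum_amt
1 | 8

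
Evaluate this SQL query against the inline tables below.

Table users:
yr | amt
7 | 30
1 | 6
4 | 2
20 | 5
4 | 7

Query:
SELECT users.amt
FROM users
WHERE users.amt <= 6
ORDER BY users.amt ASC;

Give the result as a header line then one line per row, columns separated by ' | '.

After WHERE (3 rows):
users.yr | users.amt
1 | 6
4 | 2
20 | 5
After SELECT (3 rows):
users.amt
6
2
5
After ORDER BY (3 rows):
users.amt
2
5
6

== RESULT ==
users.amt
2
5
6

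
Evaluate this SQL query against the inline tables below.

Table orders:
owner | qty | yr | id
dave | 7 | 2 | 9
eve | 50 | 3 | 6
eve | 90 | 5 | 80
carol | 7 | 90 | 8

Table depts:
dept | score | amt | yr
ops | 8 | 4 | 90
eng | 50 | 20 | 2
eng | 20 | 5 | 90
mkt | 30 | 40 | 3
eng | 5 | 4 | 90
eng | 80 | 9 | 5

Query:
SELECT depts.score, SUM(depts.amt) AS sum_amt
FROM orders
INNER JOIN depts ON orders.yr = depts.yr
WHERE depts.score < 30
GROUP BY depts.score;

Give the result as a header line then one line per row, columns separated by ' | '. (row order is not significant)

After JOIN depts (6 rows):
orders.owner | orders.qty | orders.yr | orders.id | depts.dept | depts.score | depts.amt | depts.yr
dave | 7 | 2 | 9 | eng | 50 | 20 | 2
eve | 50 | 3 | 6 | mkt | 30 | 40 | 3
eve | 90 | 5 | 80 | eng | 80 | 9 | 5
carol | 7 | 90 | 8 | ops | 8 | 4 | 90
carol | 7 | 90 | 8 | eng | 20 | 5 | 90
carol | 7 | 90 | 8 | eng | 5 | 4 | 90
After WHERE (3 rows):
orders.owner | orders.qty | orders.yr | orders.id | depts.dept | depts.score | depts.amt | depts.yr
carol | 7 | 90 | 8 | ops | 8 | 4 | 90
carol | 7 | 90 | 8 | eng | 20 | 5 | 90
carol | 7 | 90 | 8 | eng | 5 | 4 | 90
After GROUP BY (3 rows):
depts.score | sum_amt
8 | 4
20 | 5
5 | 4

== RESULT ==
depts.score | sum_amt
8 | 4
20 | 5
5 | 4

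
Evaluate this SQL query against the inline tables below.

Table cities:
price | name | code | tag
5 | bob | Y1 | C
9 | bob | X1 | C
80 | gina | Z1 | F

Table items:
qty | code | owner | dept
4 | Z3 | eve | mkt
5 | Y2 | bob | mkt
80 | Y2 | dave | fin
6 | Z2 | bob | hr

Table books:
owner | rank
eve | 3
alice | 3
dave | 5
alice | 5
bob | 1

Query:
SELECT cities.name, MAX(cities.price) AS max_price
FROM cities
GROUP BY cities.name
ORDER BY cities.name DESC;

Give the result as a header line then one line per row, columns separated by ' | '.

After GROUP BY (2 rows):
cities.name | max_price
bob | 9
gina | 80
After ORDER BY (2 rows):
cities.name | max_price
gina | 80
bob | 9

== RESULT ==
cities.name | max_price
gina | 80
bob | 9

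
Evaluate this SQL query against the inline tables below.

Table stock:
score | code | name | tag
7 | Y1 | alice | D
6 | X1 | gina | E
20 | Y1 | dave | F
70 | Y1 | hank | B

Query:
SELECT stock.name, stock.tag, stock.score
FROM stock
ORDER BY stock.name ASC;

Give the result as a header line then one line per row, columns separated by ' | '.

After SELECT (4 rows):
stock.name | stock.tag | stock.score
alice | D | 7
gina | E | 6
dave | F | 20
hank | B | 70
After ORDER BY (4 rows):
stock.name | stock.tag | stock.score
alice | D | 7
dave | F | 20
gina | E | 6
hank | B | 70

== RESULT ==
stock.name | stock.tag | stock.score
alice | D | 7
dave | F | 20
gina | E | 6
hank | B | 70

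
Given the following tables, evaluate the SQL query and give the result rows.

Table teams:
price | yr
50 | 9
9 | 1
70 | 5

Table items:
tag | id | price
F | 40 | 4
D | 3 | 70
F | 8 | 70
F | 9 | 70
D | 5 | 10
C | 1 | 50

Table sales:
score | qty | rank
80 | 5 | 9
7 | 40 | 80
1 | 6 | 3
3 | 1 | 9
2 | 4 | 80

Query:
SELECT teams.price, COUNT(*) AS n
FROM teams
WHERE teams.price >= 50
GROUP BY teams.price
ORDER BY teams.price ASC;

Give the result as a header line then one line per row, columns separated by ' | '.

== RESULT ==
teams.price | n
50 | 1
70 | 1

Derivation:
After WHERE (2 rows):
teams.price | teams.yr
50 | 9
70 | 5
After GROUP BY (2 rows):
teams.price | n
50 | 1
70 | 1
After ORDER BY (2 rows):
teams.price | n
50 | 1
70 | 1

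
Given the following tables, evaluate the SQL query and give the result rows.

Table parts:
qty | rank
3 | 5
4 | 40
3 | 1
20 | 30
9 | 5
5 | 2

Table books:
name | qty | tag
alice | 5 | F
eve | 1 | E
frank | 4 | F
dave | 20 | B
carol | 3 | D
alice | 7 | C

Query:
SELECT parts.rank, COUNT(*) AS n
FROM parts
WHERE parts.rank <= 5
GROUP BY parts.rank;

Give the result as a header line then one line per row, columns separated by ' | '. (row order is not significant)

After WHERE (4 rows):
parts.qty | parts.rank
3 | 5
3 | 1
9 | 5
5 | 2
After GROUP BY (3 rows):
parts.rank | n
5 | 2
1 | 1
2 | 1

== RESULT ==
parts.rank | n
5 | 2
1 | 1
2 | 1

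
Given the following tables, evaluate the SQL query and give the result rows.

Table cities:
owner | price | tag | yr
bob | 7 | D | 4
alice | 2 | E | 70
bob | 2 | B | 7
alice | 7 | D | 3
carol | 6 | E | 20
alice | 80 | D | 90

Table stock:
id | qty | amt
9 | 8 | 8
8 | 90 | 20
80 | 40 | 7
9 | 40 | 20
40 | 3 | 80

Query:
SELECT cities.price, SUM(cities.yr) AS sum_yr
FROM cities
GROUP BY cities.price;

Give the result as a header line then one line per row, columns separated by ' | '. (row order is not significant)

== RESULT ==
cities.price | sum_yr
7 | 7
2 | 77
6 | 20
80 | 90

Derivation:
After GROUP BY (4 rows):
cities.price | sum_yr
7 | 7
2 | 77
6 | 20
80 | 90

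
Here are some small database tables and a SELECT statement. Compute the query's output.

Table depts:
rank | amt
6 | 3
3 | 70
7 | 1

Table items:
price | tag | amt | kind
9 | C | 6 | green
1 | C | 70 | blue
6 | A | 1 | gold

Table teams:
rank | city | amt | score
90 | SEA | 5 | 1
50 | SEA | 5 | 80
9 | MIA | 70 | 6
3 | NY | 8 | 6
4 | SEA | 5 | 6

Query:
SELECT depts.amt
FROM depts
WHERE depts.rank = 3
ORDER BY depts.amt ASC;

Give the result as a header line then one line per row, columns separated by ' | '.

After WHERE (1 rows):
depts.rank | depts.amt
3 | 70
After SELECT (1 rows):
depts.amt
70
After ORDER BY (1 rows):
depts.amt
70

== RESULT ==
depts.amt
70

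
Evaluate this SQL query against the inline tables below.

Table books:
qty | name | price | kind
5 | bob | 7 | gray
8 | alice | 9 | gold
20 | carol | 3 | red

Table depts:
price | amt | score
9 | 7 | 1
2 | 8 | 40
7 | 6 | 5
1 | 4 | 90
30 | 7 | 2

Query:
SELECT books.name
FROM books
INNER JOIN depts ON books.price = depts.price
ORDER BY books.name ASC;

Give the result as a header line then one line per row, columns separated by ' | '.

After JOIN depts (2 rows):
books.qty | books.name | books.price | books.kind | depts.price | depts.amt | depts.score
5 | bob | 7 | gray | 7 | 6 | 5
8 | alice | 9 | gold | 9 | 7 | 1
After SELECT (2 rows):
books.name
bob
alice
After ORDER BY (2 rows):
books.name
alice
bob

== RESULT ==
books.name
alice
bob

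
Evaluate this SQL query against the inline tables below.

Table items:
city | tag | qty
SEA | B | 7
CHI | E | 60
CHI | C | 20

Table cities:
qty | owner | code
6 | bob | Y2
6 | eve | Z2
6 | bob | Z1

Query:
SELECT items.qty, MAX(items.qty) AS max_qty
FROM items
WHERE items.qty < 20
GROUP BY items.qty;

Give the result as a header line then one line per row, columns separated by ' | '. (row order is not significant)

== RESULT ==
items.qty | max_qty
7 | 7

Derivation:
After WHERE (1 rows):
items.city | items.tag | items.qty
SEA | B | 7
After GROUP BY (1 rows):
items.qty | max_qty
7 | 7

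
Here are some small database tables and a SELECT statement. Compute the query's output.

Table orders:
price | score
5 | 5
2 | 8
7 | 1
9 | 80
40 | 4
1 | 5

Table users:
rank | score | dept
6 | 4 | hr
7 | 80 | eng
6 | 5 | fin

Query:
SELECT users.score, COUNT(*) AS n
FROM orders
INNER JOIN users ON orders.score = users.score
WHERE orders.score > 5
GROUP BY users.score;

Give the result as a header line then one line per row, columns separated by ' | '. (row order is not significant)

== RESULT ==
users.score | n
80 | 1

Derivation:
After JOIN users (4 rows):
orders.price | orders.score | users.rank | users.score | users.dept
5 | 5 | 6 | 5 | fin
9 | 80 | 7 | 80 | eng
40 | 4 | 6 | 4 | hr
1 | 5 | 6 | 5 | fin
After WHERE (1 rows):
orders.price | orders.score | users.rank | users.score | users.dept
9 | 80 | 7 | 80 | eng
After GROUP BY (1 rows):
users.score | n
80 | 1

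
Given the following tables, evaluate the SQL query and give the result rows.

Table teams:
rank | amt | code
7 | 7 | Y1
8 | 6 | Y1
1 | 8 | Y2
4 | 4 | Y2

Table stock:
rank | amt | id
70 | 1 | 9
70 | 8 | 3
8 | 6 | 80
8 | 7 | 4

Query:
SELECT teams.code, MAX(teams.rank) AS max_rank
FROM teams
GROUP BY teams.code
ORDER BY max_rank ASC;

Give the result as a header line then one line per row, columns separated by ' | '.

== RESULT ==
teams.code | max_rank
Y2 | 4
Y1 | 8

Derivation:
After GROUP BY (2 rows):
teams.code | max_rank
Y1 | 8
Y2 | 4
After ORDER BY (2 rows):
teams.code | max_rank
Y2 | 4
Y1 | 8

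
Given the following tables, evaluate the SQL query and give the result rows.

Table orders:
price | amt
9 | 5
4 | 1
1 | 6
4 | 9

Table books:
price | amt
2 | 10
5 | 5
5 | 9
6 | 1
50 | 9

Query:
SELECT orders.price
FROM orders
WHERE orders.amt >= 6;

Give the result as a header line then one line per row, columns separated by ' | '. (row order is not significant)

After WHERE (2 rows):
orders.price | orders.amt
1 | 6
4 | 9
After SELECT (2 rows):
orders.price
1
4

== RESULT ==
orders.price
1
4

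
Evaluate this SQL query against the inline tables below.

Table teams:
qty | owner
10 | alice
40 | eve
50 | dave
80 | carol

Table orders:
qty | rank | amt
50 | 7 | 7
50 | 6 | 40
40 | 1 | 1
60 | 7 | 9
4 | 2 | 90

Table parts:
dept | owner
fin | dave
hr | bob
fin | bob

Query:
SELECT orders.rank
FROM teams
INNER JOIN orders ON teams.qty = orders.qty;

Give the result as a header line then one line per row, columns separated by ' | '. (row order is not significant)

== RESULT ==
orders.rank
1
7
6

Derivation:
After JOIN orders (3 rows):
teams.qty | teams.owner | orders.qty | orders.rank | orders.amt
40 | eve | 40 | 1 | 1
50 | dave | 50 | 7 | 7
50 | dave | 50 | 6 | 40
After SELECT (3 rows):
orders.rank
1
7
6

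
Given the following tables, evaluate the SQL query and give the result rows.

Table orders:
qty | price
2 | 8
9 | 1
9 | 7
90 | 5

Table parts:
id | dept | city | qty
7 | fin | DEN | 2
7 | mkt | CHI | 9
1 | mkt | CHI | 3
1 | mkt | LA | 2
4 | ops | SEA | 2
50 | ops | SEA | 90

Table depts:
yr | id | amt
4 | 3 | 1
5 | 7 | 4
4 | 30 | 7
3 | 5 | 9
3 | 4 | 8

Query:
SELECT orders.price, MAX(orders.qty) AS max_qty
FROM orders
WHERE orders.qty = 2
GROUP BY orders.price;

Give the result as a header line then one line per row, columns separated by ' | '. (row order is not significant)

== RESULT ==
orders.price | max_qty
8 | 2

Derivation:
After WHERE (1 rows):
orders.qty | orders.price
2 | 8
After GROUP BY (1 rows):
orders.price | max_qty
8 | 2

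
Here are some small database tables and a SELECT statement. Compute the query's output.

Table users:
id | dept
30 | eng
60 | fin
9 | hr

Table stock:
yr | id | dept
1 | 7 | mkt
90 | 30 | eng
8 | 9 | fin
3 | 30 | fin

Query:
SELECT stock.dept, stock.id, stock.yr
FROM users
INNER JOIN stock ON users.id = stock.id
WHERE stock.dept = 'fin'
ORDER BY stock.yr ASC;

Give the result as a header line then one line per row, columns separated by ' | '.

== RESULT ==
stock.dept | stock.id | stock.yr
fin | 30 | 3
fin | 9 | 8

Derivation:
After JOIN stock (3 rows):
users.id | users.dept | stock.yr | stock.id | stock.dept
30 | eng | 90 | 30 | eng
30 | eng | 3 | 30 | fin
9 | hr | 8 | 9 | fin
After WHERE (2 rows):
users.id | users.dept | stock.yr | stock.id | stock.dept
30 | eng | 3 | 30 | fin
9 | hr | 8 | 9 | fin
After SELECT (2 rows):
stock.dept | stock.id | stock.yr
fin | 30 | 3
fin | 9 | 8
After ORDER BY (2 rows):
stock.dept | stock.id | stock.yr
fin | 30 | 3
fin | 9 | 8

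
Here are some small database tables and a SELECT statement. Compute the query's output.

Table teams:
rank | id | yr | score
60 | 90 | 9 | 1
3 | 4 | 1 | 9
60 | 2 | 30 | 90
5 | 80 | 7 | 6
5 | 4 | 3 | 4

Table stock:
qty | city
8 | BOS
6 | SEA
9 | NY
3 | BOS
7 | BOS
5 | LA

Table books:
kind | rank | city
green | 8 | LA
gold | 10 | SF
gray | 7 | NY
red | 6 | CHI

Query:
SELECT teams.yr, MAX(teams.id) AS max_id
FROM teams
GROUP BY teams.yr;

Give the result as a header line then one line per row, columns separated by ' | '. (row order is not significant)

== RESULT ==
teams.yr | max_id
9 | 90
1 | 4
30 | 2
7 | 80
3 | 4

Derivation:
After GROUP BY (5 rows):
teams.yr | max_id
9 | 90
1 | 4
30 | 2
7 | 80
3 | 4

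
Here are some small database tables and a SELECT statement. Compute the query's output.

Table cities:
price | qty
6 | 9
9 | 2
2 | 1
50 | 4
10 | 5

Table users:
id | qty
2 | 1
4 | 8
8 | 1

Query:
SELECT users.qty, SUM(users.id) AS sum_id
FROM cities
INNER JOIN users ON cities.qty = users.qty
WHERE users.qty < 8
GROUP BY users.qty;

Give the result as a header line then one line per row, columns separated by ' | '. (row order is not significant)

== RESULT ==
users.qty | sum_id
1 | 10

Derivation:
After JOIN users (2 rows):
cities.price | cities.qty | users.id | users.qty
2 | 1 | 2 | 1
2 | 1 | 8 | 1
After WHERE (2 rows):
cities.price | cities.qty | users.id | users.qty
2 | 1 | 2 | 1
2 | 1 | 8 | 1
After GROUP BY (1 rows):
users.qty | sum_id
1 | 10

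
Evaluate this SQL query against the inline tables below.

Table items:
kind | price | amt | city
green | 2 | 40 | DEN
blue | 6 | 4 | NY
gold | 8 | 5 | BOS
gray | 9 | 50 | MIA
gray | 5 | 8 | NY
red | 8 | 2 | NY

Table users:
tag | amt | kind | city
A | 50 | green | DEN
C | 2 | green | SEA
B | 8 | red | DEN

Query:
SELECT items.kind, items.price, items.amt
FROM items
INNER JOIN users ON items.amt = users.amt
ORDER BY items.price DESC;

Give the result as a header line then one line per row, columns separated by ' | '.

After JOIN users (3 rows):
items.kind | items.price | items.amt | items.city | users.tag | users.amt | users.kind | users.city
gray | 9 | 50 | MIA | A | 50 | green | DEN
gray | 5 | 8 | NY | B | 8 | red | DEN
red | 8 | 2 | NY | C | 2 | green | SEA
After SELECT (3 rows):
items.kind | items.price | items.amt
gray | 9 | 50
gray | 5 | 8
red | 8 | 2
After ORDER BY (3 rows):
items.kind | items.price | items.amt
gray | 9 | 50
red | 8 | 2
gray | 5 | 8

== RESULT ==
items.kind | items.price | items.amt
gray | 9 | 50
red | 8 | 2
gray | 5 | 8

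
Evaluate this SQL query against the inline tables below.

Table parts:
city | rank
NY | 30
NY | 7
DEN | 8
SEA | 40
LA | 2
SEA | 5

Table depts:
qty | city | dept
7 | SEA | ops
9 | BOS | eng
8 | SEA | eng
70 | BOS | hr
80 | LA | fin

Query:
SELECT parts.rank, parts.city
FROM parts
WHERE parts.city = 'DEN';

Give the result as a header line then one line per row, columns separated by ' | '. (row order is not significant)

== RESULT ==
parts.rank | parts.city
8 | DEN

Derivation:
After WHERE (1 rows):
parts.city | parts.rank
DEN | 8
After SELECT (1 rows):
parts.rank | parts.city
8 | DEN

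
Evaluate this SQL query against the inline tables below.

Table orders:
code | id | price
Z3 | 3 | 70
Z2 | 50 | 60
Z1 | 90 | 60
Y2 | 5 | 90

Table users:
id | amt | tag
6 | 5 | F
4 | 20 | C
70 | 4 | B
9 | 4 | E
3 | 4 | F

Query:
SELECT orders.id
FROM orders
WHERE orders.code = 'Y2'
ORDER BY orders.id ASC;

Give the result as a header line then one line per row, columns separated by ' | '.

After WHERE (1 rows):
orders.code | orders.id | orders.price
Y2 | 5 | 90
After SELECT (1 rows):
orders.id
5
After ORDER BY (1 rows):
orders.id
5

== RESULT ==
orders.id
5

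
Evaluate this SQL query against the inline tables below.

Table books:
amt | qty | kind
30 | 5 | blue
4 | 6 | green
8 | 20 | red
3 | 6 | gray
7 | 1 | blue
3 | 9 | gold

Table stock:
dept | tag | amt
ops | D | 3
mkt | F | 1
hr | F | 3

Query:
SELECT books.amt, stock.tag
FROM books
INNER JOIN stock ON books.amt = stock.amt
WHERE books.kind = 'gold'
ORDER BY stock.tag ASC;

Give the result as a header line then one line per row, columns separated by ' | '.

== RESULT ==
books.amt | stock.tag
3 | D
3 | F

Derivation:
After JOIN stock (4 rows):
books.amt | books.qty | books.kind | stock.dept | stock.tag | stock.amt
3 | 6 | gray | ops | D | 3
3 | 6 | gray | hr | F | 3
3 | 9 | gold | ops | D | 3
3 | 9 | gold | hr | F | 3
After WHERE (2 rows):
books.amt | books.qty | books.kind | stock.dept | stock.tag | stock.amt
3 | 9 | gold | ops | D | 3
3 | 9 | gold | hr | F | 3
After SELECT (2 rows):
books.amt | stock.tag
3 | D
3 | F
After ORDER BY (2 rows):
books.amt | stock.tag
3 | D
3 | F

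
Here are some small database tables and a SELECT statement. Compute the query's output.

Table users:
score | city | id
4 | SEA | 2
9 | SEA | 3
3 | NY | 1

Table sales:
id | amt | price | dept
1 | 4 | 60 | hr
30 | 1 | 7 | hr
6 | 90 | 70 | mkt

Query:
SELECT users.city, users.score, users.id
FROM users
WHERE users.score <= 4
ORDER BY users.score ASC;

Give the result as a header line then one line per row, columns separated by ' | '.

After WHERE (2 rows):
users.score | users.city | users.id
4 | SEA | 2
3 | NY | 1
After SELECT (2 rows):
users.city | users.score | users.id
SEA | 4 | 2
NY | 3 | 1
After ORDER BY (2 rows):
users.city | users.score | users.id
NY | 3 | 1
SEA | 4 | 2

== RESULT ==
users.city | users.score | users.id
NY | 3 | 1
SEA | 4 | 2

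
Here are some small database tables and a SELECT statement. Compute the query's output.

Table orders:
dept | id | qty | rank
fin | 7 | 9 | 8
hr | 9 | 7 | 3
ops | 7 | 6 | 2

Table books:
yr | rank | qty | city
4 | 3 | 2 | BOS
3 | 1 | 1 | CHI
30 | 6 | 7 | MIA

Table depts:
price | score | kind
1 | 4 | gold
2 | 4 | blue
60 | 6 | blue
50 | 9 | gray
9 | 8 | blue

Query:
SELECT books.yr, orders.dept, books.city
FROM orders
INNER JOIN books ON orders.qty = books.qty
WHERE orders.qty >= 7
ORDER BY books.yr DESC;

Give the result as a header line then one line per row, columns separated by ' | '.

== RESULT ==
books.yr | orders.dept | books.city
30 | hr | MIA

Derivation:
After JOIN books (1 rows):
orders.dept | orders.id | orders.qty | orders.rank | books.yr | books.rank | books.qty | books.city
hr | 9 | 7 | 3 | 30 | 6 | 7 | MIA
After WHERE (1 rows):
orders.dept | orders.id | orders.qty | orders.rank | books.yr | books.rank | books.qty | books.city
hr | 9 | 7 | 3 | 30 | 6 | 7 | MIA
After SELECT (1 rows):
books.yr | orders.dept | books.city
30 | hr | MIA
After ORDER BY (1 rows):
books.yr | orders.dept | books.city
30 | hr | MIA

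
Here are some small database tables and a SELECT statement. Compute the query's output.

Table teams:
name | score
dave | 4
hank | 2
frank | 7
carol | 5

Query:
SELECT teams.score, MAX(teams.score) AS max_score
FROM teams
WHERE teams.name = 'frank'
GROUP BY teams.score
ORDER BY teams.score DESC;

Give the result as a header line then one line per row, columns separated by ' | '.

== RESULT ==
teams.score | max_score
7 | 7

Derivation:
After WHERE (1 rows):
teams.name | teams.score
frank | 7
After GROUP BY (1 rows):
teams.score | max_score
7 | 7
After ORDER BY (1 rows):
teams.score | max_score
7 | 7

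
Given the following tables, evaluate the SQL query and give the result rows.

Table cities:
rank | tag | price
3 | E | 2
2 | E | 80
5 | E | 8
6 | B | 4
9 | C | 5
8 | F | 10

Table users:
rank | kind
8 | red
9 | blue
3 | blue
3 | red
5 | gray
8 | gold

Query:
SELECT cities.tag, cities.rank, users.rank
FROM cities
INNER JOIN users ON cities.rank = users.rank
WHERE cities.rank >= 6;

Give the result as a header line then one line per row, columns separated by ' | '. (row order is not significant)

After JOIN users (6 rows):
cities.rank | cities.tag | cities.price | users.rank | users.kind
3 | E | 2 | 3 | blue
3 | E | 2 | 3 | red
5 | E | 8 | 5 | gray
9 | C | 5 | 9 | blue
8 | F | 10 | 8 | red
8 | F | 10 | 8 | gold
After WHERE (3 rows):
cities.rank | cities.tag | cities.price | users.rank | users.kind
9 | C | 5 | 9 | blue
8 | F | 10 | 8 | red
8 | F | 10 | 8 | gold
After SELECT (3 rows):
cities.tag | cities.rank | users.rank
C | 9 | 9
F | 8 | 8
F | 8 | 8

== RESULT ==
cities.tag | cities.rank | users.rank
C | 9 | 9
F | 8 | 8
F | 8 | 8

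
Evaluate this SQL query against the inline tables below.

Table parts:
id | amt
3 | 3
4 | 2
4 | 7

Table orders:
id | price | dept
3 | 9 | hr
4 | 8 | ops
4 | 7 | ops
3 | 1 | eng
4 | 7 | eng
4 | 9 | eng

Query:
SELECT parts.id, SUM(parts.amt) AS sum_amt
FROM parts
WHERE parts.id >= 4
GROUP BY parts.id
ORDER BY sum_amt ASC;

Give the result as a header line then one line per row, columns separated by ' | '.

== RESULT ==
parts.id | sum_amt
4 | 9

Derivation:
After WHERE (2 rows):
parts.id | parts.amt
4 | 2
4 | 7
After GROUP BY (1 rows):
parts.id | sum_amt
4 | 9
After ORDER BY (1 rows):
parts.id | sum_amt
4 | 9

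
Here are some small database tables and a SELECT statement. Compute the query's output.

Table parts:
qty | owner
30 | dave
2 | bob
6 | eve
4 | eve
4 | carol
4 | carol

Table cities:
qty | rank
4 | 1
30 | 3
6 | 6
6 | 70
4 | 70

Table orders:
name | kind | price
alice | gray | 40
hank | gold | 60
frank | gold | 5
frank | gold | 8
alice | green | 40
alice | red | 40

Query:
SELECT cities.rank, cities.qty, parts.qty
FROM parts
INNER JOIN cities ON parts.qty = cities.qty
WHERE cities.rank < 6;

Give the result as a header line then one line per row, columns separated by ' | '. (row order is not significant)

After JOIN cities (9 rows):
parts.qty | parts.owner | cities.qty | cities.rank
30 | dave | 30 | 3
6 | eve | 6 | 6
6 | eve | 6 | 70
4 | eve | 4 | 1
4 | eve | 4 | 70
4 | carol | 4 | 1
4 | carol | 4 | 70
4 | carol | 4 | 1
4 | carol | 4 | 70
After WHERE (4 rows):
parts.qty | parts.owner | cities.qty | cities.rank
30 | dave | 30 | 3
4 | eve | 4 | 1
4 | carol | 4 | 1
4 | carol | 4 | 1
After SELECT (4 rows):
cities.rank | cities.qty | parts.qty
3 | 30 | 30
1 | 4 | 4
1 | 4 | 4
1 | 4 | 4

== RESULT ==
cities.rank | cities.qty | parts.qty
3 | 30 | 30
1 | 4 | 4
1 | 4 | 4
1 | 4 | 4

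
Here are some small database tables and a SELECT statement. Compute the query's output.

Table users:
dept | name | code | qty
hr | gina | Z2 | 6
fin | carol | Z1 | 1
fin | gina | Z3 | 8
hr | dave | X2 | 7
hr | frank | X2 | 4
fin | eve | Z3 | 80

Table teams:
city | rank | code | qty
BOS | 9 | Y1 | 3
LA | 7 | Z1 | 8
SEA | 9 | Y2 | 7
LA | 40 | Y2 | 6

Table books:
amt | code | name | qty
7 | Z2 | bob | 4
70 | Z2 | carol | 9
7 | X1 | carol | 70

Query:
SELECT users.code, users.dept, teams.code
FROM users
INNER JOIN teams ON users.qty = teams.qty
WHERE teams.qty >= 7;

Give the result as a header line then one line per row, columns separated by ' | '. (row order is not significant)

After JOIN teams (3 rows):
users.dept | users.name | users.code | users.qty | teams.city | teams.rank | teams.code | teams.qty
hr | gina | Z2 | 6 | LA | 40 | Y2 | 6
fin | gina | Z3 | 8 | LA | 7 | Z1 | 8
hr | dave | X2 | 7 | SEA | 9 | Y2 | 7
After WHERE (2 rows):
users.dept | users.name | users.code | users.qty | teams.city | teams.rank | teams.code | teams.qty
fin | gina | Z3 | 8 | LA | 7 | Z1 | 8
hr | dave | X2 | 7 | SEA | 9 | Y2 | 7
After SELECT (2 rows):
users.code | users.dept | teams.code
Z3 | fin | Z1
X2 | hr | Y2

== RESULT ==
users.code | users.dept | teams.code
Z3 | fin | Z1
X2 | hr | Y2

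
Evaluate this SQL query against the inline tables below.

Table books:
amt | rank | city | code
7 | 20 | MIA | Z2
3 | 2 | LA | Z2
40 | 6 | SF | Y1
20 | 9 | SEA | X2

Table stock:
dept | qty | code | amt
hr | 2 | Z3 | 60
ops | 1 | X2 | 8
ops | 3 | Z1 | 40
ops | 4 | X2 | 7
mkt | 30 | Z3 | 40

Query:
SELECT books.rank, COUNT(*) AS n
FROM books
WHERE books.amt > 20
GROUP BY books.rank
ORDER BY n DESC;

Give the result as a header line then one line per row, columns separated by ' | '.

== RESULT ==
books.rank | n
6 | 1

Derivation:
After WHERE (1 rows):
books.amt | books.rank | books.city | books.code
40 | 6 | SF | Y1
After GROUP BY (1 rows):
books.rank | n
6 | 1
After ORDER BY (1 rows):
books.rank | n
6 | 1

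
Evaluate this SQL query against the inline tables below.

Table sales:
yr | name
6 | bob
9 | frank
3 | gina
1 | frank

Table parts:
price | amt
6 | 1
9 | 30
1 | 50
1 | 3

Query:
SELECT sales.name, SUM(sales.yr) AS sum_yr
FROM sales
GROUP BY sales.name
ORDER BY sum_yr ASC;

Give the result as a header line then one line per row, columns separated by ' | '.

== RESULT ==
sales.name | sum_yr
gina | 3
bob | 6
frank | 10

Derivation:
After GROUP BY (3 rows):
sales.name | sum_yr
bob | 6
frank | 10
gina | 3
After ORDER BY (3 rows):
sales.name | sum_yr
gina | 3
bob | 6
frank | 10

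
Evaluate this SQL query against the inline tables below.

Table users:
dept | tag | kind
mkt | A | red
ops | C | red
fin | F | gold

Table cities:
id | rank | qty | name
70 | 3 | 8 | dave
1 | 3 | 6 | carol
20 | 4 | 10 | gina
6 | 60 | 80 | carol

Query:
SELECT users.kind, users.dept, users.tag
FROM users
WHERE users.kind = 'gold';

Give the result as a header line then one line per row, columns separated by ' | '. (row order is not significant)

== RESULT ==
users.kind | users.dept | users.tag
gold | fin | F

Derivation:
After WHERE (1 rows):
users.dept | users.tag | users.kind
fin | F | gold
After SELECT (1 rows):
users.kind | users.dept | users.tag
gold | fin | F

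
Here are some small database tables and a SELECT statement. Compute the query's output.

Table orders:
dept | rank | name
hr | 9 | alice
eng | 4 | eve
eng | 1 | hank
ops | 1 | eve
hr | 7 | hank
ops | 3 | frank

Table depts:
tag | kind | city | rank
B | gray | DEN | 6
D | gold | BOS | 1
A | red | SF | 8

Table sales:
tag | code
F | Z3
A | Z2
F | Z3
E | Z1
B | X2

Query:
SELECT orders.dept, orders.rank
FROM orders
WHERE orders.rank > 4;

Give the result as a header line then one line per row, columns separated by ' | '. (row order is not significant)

== RESULT ==
orders.dept | orders.rank
hr | 9
hr | 7

Derivation:
After WHERE (2 rows):
orders.dept | orders.rank | orders.name
hr | 9 | alice
hr | 7 | hank
After SELECT (2 rows):
orders.dept | orders.rank
hr | 9
hr | 7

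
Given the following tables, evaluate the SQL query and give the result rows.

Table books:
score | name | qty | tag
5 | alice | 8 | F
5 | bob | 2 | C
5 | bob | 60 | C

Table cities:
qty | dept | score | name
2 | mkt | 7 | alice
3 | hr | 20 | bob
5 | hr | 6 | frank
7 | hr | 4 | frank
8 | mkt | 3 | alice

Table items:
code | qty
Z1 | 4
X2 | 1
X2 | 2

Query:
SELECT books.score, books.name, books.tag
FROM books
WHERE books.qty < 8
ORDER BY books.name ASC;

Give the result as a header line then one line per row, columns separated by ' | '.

After WHERE (1 rows):
books.score | books.name | books.qty | books.tag
5 | bob | 2 | C
After SELECT (1 rows):
books.score | books.name | books.tag
5 | bob | C
After ORDER BY (1 rows):
books.score | books.name | books.tag
5 | bob | C

== RESULT ==
books.score | books.name | books.tag
5 | bob | C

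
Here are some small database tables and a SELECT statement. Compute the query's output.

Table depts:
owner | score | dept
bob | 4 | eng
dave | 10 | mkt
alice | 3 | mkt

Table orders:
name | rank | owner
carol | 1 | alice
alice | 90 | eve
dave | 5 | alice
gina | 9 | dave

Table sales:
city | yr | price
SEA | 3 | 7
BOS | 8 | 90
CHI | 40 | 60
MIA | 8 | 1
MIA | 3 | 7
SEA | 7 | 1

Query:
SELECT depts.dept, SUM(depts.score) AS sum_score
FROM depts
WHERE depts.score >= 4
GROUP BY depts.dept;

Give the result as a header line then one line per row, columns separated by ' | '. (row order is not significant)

== RESULT ==
depts.dept | sum_score
eng | 4
mkt | 10

Derivation:
After WHERE (2 rows):
depts.owner | depts.score | depts.dept
bob | 4 | eng
dave | 10 | mkt
After GROUP BY (2 rows):
depts.dept | sum_score
eng | 4
mkt | 10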